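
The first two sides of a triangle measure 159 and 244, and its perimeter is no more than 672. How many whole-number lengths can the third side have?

Triangle inequality: 85 < x < 403. Perimeter ≤ 672 gives x ≤ 672 − 159 − 244 = 269.
So 85 < x ≤ 269; integers 86 through 269: 184 values.

184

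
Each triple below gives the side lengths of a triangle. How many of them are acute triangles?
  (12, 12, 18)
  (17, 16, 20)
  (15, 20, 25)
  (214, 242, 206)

(12,12,18): 12²+12² = 288 < 324 = 18² → obtuse
(17,16,20): 16²+17² = 545 > 400 = 20² → acute
(15,20,25): 15²+20² = 625 = 25² → right
(214,242,206): 206²+214² = 88232 > 58564 = 242² → acute
2 of the 4 are acute.

2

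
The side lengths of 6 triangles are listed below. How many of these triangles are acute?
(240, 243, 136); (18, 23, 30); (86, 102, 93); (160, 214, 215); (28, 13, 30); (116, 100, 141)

5

(240,243,136): 136²+240² = 76096 > 59049 = 243² → acute
(18,23,30): 18²+23² = 853 < 900 = 30² → obtuse
(86,102,93): 86²+93² = 16045 > 10404 = 102² → acute
(160,214,215): 160²+214² = 71396 > 46225 = 215² → acute
(28,13,30): 13²+28² = 953 > 900 = 30² → acute
(116,100,141): 100²+116² = 23456 > 19881 = 141² → acute
5 of the 6 are acute.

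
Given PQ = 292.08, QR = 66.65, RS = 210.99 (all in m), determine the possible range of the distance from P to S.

14.44 ≤ PS ≤ 569.72 m

The maximum is all hops collinear in one direction: 292.08 + 66.65 + 210.99 = 569.72.
The longest hop is 292.08; the others sum to 277.64. Folding the others back against it leaves at least 292.08 − 277.64 = 14.44.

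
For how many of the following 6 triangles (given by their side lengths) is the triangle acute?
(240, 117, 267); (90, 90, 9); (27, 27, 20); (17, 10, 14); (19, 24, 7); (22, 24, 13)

4

(240,117,267): 117²+240² = 71289 = 267² → right
(90,90,9): 9²+90² = 8181 > 8100 = 90² → acute
(27,27,20): 20²+27² = 1129 > 729 = 27² → acute
(17,10,14): 10²+14² = 296 > 289 = 17² → acute
(19,24,7): 7²+19² = 410 < 576 = 24² → obtuse
(22,24,13): 13²+22² = 653 > 576 = 24² → acute
4 of the 6 are acute.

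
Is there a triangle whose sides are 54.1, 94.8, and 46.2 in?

Yes

The longest side is 94.8, and the other two sum to 100.3.
Since 100.3 > 94.8, the triangle inequality holds.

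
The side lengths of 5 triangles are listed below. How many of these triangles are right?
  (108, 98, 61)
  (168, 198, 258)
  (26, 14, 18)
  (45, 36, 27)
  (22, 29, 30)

(108,98,61): 61²+98² = 13325 > 11664 = 108² → acute
(168,198,258): 168²+198² = 67428 > 66564 = 258² → acute
(26,14,18): 14²+18² = 520 < 676 = 26² → obtuse
(45,36,27): 27²+36² = 2025 = 45² → right
(22,29,30): 22²+29² = 1325 > 900 = 30² → acute
1 of the 5 is right.

1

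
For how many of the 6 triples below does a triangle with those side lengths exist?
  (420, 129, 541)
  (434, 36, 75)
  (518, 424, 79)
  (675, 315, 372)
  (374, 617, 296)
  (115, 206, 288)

4

(129,420,541): 129+420 > 541 → valid
(36,75,434): 36+75 ≤ 434 → not valid
(79,424,518): 79+424 ≤ 518 → not valid
(315,372,675): 315+372 > 675 → valid
(296,374,617): 296+374 > 617 → valid
(115,206,288): 115+206 > 288 → valid
4 of the 6 triples form a triangle.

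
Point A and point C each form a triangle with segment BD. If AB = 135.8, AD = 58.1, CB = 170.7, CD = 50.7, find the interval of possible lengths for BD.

From triangle ABD: |135.8 − 58.1| < BD < 135.8 + 58.1, i.e. 77.7 < BD < 193.9.
From triangle CBD: 120.0 < BD < 221.4.
Both must hold, so BD lies in the intersection.

120.0 < BD < 193.9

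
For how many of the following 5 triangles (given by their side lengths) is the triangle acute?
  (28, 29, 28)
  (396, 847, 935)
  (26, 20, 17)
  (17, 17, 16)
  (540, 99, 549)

3

(28,29,28): 28²+28² = 1568 > 841 = 29² → acute
(396,847,935): 396²+847² = 874225 = 935² → right
(26,20,17): 17²+20² = 689 > 676 = 26² → acute
(17,17,16): 16²+17² = 545 > 289 = 17² → acute
(540,99,549): 99²+540² = 301401 = 549² → right
3 of the 5 are acute.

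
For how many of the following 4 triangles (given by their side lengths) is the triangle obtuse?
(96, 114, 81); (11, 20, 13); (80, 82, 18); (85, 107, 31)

(96,114,81): 81²+96² = 15777 > 12996 = 114² → acute
(11,20,13): 11²+13² = 290 < 400 = 20² → obtuse
(80,82,18): 18²+80² = 6724 = 82² → right
(85,107,31): 31²+85² = 8186 < 11449 = 107² → obtuse
2 of the 4 are obtuse.

2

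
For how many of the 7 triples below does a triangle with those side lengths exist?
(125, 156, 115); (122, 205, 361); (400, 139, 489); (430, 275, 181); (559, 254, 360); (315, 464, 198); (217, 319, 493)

(115,125,156): 115+125 > 156 → valid
(122,205,361): 122+205 ≤ 361 → not valid
(139,400,489): 139+400 > 489 → valid
(181,275,430): 181+275 > 430 → valid
(254,360,559): 254+360 > 559 → valid
(198,315,464): 198+315 > 464 → valid
(217,319,493): 217+319 > 493 → valid
6 of the 7 triples form a triangle.

6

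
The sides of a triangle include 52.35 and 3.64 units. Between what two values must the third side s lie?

48.71 < s < 55.99 (units)

By the triangle inequality, s must be less than 52.35 + 3.64 = 55.99 and greater than |52.35 − 3.64| = 48.71.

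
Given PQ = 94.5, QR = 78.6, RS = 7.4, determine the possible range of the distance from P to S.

The maximum is all hops collinear in one direction: 94.5 + 78.6 + 7.4 = 180.5.
The longest hop is 94.5; the others sum to 86.0. Folding the others back against it leaves at least 94.5 − 86.0 = 8.5.

8.5 ≤ PS ≤ 180.5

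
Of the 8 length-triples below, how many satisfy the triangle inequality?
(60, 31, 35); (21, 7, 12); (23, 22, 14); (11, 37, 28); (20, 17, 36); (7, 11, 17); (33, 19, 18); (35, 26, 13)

(31,35,60): 31+35 > 60 → valid
(7,12,21): 7+12 ≤ 21 → not valid
(14,22,23): 14+22 > 23 → valid
(11,28,37): 11+28 > 37 → valid
(17,20,36): 17+20 > 36 → valid
(7,11,17): 7+11 > 17 → valid
(18,19,33): 18+19 > 33 → valid
(13,26,35): 13+26 > 35 → valid
7 of the 8 triples form a triangle.

7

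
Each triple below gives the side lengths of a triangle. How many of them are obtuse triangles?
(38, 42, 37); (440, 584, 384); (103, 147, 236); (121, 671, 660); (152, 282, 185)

2

(38,42,37): 37²+38² = 2813 > 1764 = 42² → acute
(440,584,384): 384²+440² = 341056 = 584² → right
(103,147,236): 103²+147² = 32218 < 55696 = 236² → obtuse
(121,671,660): 121²+660² = 450241 = 671² → right
(152,282,185): 152²+185² = 57329 < 79524 = 282² → obtuse
2 of the 5 are obtuse.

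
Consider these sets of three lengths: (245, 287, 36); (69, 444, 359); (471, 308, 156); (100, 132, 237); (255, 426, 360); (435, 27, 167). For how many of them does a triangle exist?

1

(36,245,287): 36+245 ≤ 287 → not valid
(69,359,444): 69+359 ≤ 444 → not valid
(156,308,471): 156+308 ≤ 471 → not valid
(100,132,237): 100+132 ≤ 237 → not valid
(255,360,426): 255+360 > 426 → valid
(27,167,435): 27+167 ≤ 435 → not valid
1 of the 6 triples forms a triangle.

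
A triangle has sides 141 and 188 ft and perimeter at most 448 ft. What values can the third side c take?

47 < c ≤ 119

Triangle inequality alone gives 47 < c < 329.
The perimeter condition gives c ≤ 448 − 141 − 188 = 119.
Intersecting the two: 47 < c ≤ 119.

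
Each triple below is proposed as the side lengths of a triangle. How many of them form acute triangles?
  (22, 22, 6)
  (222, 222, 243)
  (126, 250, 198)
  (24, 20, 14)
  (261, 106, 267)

(22,22,6): 6²+22² = 520 > 484 = 22² → acute
(222,222,243): 222²+222² = 98568 > 59049 = 243² → acute
(126,250,198): 126²+198² = 55080 < 62500 = 250² → obtuse
(24,20,14): 14²+20² = 596 > 576 = 24² → acute
(261,106,267): 106²+261² = 79357 > 71289 = 267² → acute
4 of the 5 are acute.

4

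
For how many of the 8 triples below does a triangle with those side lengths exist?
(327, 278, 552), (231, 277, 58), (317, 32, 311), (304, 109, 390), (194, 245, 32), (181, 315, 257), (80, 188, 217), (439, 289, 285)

(278,327,552): 278+327 > 552 → valid
(58,231,277): 58+231 > 277 → valid
(32,311,317): 32+311 > 317 → valid
(109,304,390): 109+304 > 390 → valid
(32,194,245): 32+194 ≤ 245 → not valid
(181,257,315): 181+257 > 315 → valid
(80,188,217): 80+188 > 217 → valid
(285,289,439): 285+289 > 439 → valid
7 of the 8 triples form a triangle.

7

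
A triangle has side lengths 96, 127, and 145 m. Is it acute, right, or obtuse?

Compare the square of the longest side to the sum of squares of the other two: 96² + 127² = 25345 > 21025 = 145².

acute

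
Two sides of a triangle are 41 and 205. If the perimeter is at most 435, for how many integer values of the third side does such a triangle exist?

25

Triangle inequality: 164 < x < 246. Perimeter ≤ 435 gives x ≤ 435 − 41 − 205 = 189.
So 164 < x ≤ 189; integers 165 through 189: 25 values.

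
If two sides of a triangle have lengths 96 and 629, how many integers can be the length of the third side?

The third side lies in the open interval (533, 725).
Integers from 534 to 724 inclusive: 724 − 534 + 1 = 191.

191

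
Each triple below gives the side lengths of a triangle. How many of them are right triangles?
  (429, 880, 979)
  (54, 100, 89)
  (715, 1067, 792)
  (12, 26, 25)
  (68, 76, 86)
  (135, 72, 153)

(429,880,979): 429²+880² = 958441 = 979² → right
(54,100,89): 54²+89² = 10837 > 10000 = 100² → acute
(715,1067,792): 715²+792² = 1138489 = 1067² → right
(12,26,25): 12²+25² = 769 > 676 = 26² → acute
(68,76,86): 68²+76² = 10400 > 7396 = 86² → acute
(135,72,153): 72²+135² = 23409 = 153² → right
3 of the 6 are right.

3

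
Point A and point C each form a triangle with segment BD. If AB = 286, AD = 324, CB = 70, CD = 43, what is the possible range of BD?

38 < BD < 113

From triangle ABD: |286 − 324| < BD < 286 + 324, i.e. 38 < BD < 610.
From triangle CBD: 27 < BD < 113.
Both must hold, so BD lies in the intersection.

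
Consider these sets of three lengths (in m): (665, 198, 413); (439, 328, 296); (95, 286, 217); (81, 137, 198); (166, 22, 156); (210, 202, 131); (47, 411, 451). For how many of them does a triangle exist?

6

(198,413,665): 198+413 ≤ 665 → not valid
(296,328,439): 296+328 > 439 → valid
(95,217,286): 95+217 > 286 → valid
(81,137,198): 81+137 > 198 → valid
(22,156,166): 22+156 > 166 → valid
(131,202,210): 131+202 > 210 → valid
(47,411,451): 47+411 > 451 → valid
6 of the 7 triples form a triangle.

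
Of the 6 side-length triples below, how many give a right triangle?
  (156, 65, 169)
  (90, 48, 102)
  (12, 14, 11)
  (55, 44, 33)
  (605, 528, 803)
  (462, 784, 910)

5

(156,65,169): 65²+156² = 28561 = 169² → right
(90,48,102): 48²+90² = 10404 = 102² → right
(12,14,11): 11²+12² = 265 > 196 = 14² → acute
(55,44,33): 33²+44² = 3025 = 55² → right
(605,528,803): 528²+605² = 644809 = 803² → right
(462,784,910): 462²+784² = 828100 = 910² → right
5 of the 6 are right.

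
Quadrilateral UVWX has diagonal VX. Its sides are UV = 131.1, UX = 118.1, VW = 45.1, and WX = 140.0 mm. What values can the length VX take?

From triangle UVX: |131.1 − 118.1| < VX < 131.1 + 118.1, i.e. 13.0 < VX < 249.2.
From triangle WVX: 94.9 < VX < 185.1.
Both must hold, so VX lies in the intersection.

94.9 < VX < 185.1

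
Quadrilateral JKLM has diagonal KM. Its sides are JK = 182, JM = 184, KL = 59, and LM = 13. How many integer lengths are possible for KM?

From triangle JKM: 2 < KM < 366.
From triangle LKM: 46 < KM < 72.
Intersection: 46 < KM < 72, so integers 47 through 71: 25 values.

25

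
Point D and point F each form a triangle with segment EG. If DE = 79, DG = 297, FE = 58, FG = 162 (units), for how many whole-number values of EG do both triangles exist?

From triangle DEG: 218 < EG < 376.
From triangle FEG: 104 < EG < 220.
Intersection: 218 < EG < 220, so integers 219 through 219: 1 values.

1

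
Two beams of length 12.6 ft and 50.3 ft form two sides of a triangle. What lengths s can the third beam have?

37.7 < s < 62.9

By the triangle inequality, s must be less than 12.6 + 50.3 = 62.9 and greater than |12.6 − 50.3| = 37.7.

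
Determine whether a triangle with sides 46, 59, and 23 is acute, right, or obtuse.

Compare the square of the longest side to the sum of squares of the other two: 23² + 46² = 2645 < 3481 = 59².

obtuse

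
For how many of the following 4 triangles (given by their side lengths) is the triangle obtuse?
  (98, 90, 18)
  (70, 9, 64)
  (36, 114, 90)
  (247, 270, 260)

3

(98,90,18): 18²+90² = 8424 < 9604 = 98² → obtuse
(70,9,64): 9²+64² = 4177 < 4900 = 70² → obtuse
(36,114,90): 36²+90² = 9396 < 12996 = 114² → obtuse
(247,270,260): 247²+260² = 128609 > 72900 = 270² → acute
3 of the 4 are obtuse.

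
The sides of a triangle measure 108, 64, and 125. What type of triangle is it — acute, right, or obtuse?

Compare the square of the longest side to the sum of squares of the other two: 64² + 108² = 15760 > 15625 = 125².

acute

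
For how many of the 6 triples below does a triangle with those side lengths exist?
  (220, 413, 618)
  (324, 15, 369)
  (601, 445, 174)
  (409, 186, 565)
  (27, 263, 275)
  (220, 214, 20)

(220,413,618): 220+413 > 618 → valid
(15,324,369): 15+324 ≤ 369 → not valid
(174,445,601): 174+445 > 601 → valid
(186,409,565): 186+409 > 565 → valid
(27,263,275): 27+263 > 275 → valid
(20,214,220): 20+214 > 220 → valid
5 of the 6 triples form a triangle.

5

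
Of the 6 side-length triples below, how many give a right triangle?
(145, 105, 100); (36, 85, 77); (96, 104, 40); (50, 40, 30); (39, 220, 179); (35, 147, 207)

(145,105,100): 100²+105² = 21025 = 145² → right
(36,85,77): 36²+77² = 7225 = 85² → right
(96,104,40): 40²+96² = 10816 = 104² → right
(50,40,30): 30²+40² = 2500 = 50² → right
(39,220,179): 39+179 ≤ 220, not a triangle
(35,147,207): 35+147 ≤ 207, not a triangle
4 of the 6 are right.

4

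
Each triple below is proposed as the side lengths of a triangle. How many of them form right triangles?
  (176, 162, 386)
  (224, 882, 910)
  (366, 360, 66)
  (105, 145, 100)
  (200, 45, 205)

(176,162,386): 162+176 ≤ 386, not a triangle
(224,882,910): 224²+882² = 828100 = 910² → right
(366,360,66): 66²+360² = 133956 = 366² → right
(105,145,100): 100²+105² = 21025 = 145² → right
(200,45,205): 45²+200² = 42025 = 205² → right
4 of the 5 are right.

4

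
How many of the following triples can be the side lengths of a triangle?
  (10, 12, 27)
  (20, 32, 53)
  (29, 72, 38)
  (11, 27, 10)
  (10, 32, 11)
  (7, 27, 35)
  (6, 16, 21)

(10,12,27): 10+12 ≤ 27 → not valid
(20,32,53): 20+32 ≤ 53 → not valid
(29,38,72): 29+38 ≤ 72 → not valid
(10,11,27): 10+11 ≤ 27 → not valid
(10,11,32): 10+11 ≤ 32 → not valid
(7,27,35): 7+27 ≤ 35 → not valid
(6,16,21): 6+16 > 21 → valid
1 of the 7 triples forms a triangle.

1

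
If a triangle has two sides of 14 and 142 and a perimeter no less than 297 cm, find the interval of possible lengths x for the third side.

Triangle inequality alone gives 128 < x < 156.
The perimeter condition gives x ≥ 297 − 14 − 142 = 141.
Intersecting the two: 141 ≤ x < 156.

141 ≤ x < 156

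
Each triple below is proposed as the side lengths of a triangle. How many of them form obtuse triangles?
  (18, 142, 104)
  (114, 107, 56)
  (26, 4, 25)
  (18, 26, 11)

(18,142,104): 18+104 ≤ 142, not a triangle
(114,107,56): 56²+107² = 14585 > 12996 = 114² → acute
(26,4,25): 4²+25² = 641 < 676 = 26² → obtuse
(18,26,11): 11²+18² = 445 < 676 = 26² → obtuse
2 of the 4 are obtuse.

2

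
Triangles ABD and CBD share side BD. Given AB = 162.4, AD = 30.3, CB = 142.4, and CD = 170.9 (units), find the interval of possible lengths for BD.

132.1 < BD < 192.7

From triangle ABD: |162.4 − 30.3| < BD < 162.4 + 30.3, i.e. 132.1 < BD < 192.7.
From triangle CBD: 28.5 < BD < 313.3.
Both must hold, so BD lies in the intersection.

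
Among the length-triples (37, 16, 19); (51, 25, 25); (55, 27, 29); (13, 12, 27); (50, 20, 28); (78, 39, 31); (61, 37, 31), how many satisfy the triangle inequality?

2

(16,19,37): 16+19 ≤ 37 → not valid
(25,25,51): 25+25 ≤ 51 → not valid
(27,29,55): 27+29 > 55 → valid
(12,13,27): 12+13 ≤ 27 → not valid
(20,28,50): 20+28 ≤ 50 → not valid
(31,39,78): 31+39 ≤ 78 → not valid
(31,37,61): 31+37 > 61 → valid
2 of the 7 triples form a triangle.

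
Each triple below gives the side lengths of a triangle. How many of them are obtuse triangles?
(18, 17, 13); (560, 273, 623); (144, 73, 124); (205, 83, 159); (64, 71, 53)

2

(18,17,13): 13²+17² = 458 > 324 = 18² → acute
(560,273,623): 273²+560² = 388129 = 623² → right
(144,73,124): 73²+124² = 20705 < 20736 = 144² → obtuse
(205,83,159): 83²+159² = 32170 < 42025 = 205² → obtuse
(64,71,53): 53²+64² = 6905 > 5041 = 71² → acute
2 of the 5 are obtuse.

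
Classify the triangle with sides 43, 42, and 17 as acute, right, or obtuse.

Compare the square of the longest side to the sum of squares of the other two: 17² + 42² = 2053 > 1849 = 43².

acute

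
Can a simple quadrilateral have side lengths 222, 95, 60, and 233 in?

Yes

A quadrilateral exists iff every side is shorter than the sum of the others — equivalently, the longest side is less than the sum of the rest.
Longest side 233 < 377 (sum of the remaining 3), so yes.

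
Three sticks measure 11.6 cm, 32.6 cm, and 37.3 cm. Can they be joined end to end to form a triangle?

The longest side is 37.3, and the other two sum to 44.2.
Since 44.2 > 37.3, the triangle inequality holds.

Yes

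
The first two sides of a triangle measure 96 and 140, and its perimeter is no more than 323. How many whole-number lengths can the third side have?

Triangle inequality: 44 < x < 236. Perimeter ≤ 323 gives x ≤ 323 − 96 − 140 = 87.
So 44 < x ≤ 87; integers 45 through 87: 43 values.

43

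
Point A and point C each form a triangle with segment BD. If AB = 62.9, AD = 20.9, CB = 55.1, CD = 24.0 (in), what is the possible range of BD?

42.0 < BD < 79.1

From triangle ABD: |62.9 − 20.9| < BD < 62.9 + 20.9, i.e. 42.0 < BD < 83.8.
From triangle CBD: 31.1 < BD < 79.1.
Both must hold, so BD lies in the intersection.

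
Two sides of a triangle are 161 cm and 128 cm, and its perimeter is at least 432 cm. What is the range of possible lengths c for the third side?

Triangle inequality alone gives 33 < c < 289.
The perimeter condition gives c ≥ 432 − 161 − 128 = 143.
Intersecting the two: 143 ≤ c < 289.

143 ≤ c < 289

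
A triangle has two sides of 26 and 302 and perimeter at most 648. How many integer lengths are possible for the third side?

Triangle inequality: 276 < x < 328. Perimeter ≤ 648 gives x ≤ 648 − 26 − 302 = 320.
So 276 < x ≤ 320; integers 277 through 320: 44 values.

44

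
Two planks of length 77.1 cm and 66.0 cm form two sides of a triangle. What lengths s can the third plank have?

By the triangle inequality, s must be less than 77.1 + 66.0 = 143.1 and greater than |77.1 − 66.0| = 11.1.

11.1 < s < 143.1 (cm)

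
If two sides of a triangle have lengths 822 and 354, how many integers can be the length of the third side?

The third side lies in the open interval (468, 1176).
Integers from 469 to 1175 inclusive: 1175 − 469 + 1 = 707.

707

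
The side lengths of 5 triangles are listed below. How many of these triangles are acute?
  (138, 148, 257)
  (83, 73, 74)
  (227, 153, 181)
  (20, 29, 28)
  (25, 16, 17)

3

(138,148,257): 138²+148² = 40948 < 66049 = 257² → obtuse
(83,73,74): 73²+74² = 10805 > 6889 = 83² → acute
(227,153,181): 153²+181² = 56170 > 51529 = 227² → acute
(20,29,28): 20²+28² = 1184 > 841 = 29² → acute
(25,16,17): 16²+17² = 545 < 625 = 25² → obtuse
3 of the 5 are acute.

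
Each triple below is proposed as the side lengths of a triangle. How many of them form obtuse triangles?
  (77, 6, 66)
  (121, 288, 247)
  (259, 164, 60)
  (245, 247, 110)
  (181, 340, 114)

1

(77,6,66): 6+66 ≤ 77, not a triangle
(121,288,247): 121²+247² = 75650 < 82944 = 288² → obtuse
(259,164,60): 60+164 ≤ 259, not a triangle
(245,247,110): 110²+245² = 72125 > 61009 = 247² → acute
(181,340,114): 114+181 ≤ 340, not a triangle
1 of the 5 is obtuse.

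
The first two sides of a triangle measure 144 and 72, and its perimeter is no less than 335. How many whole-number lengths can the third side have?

Triangle inequality: 72 < x < 216. Perimeter ≥ 335 gives x ≥ 335 − 144 − 72 = 119.
So 119 ≤ x < 216; integers 119 through 215: 97 values.

97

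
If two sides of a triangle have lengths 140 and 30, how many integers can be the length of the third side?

59

The third side lies in the open interval (110, 170).
Integers from 111 to 169 inclusive: 169 − 111 + 1 = 59.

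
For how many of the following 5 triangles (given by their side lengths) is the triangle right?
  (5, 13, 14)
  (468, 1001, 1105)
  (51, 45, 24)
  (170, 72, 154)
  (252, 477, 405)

(5,13,14): 5²+13² = 194 < 196 = 14² → obtuse
(468,1001,1105): 468²+1001² = 1221025 = 1105² → right
(51,45,24): 24²+45² = 2601 = 51² → right
(170,72,154): 72²+154² = 28900 = 170² → right
(252,477,405): 252²+405² = 227529 = 477² → right
4 of the 5 are right.

4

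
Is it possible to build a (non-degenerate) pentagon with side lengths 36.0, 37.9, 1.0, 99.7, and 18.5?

For a pentagon, each side must be shorter than the sum of the others.
Here the longest side is 99.7, but the remaining 4 sides sum to only 93.4.

No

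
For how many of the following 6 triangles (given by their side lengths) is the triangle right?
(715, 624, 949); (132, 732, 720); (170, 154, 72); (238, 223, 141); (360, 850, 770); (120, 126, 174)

(715,624,949): 624²+715² = 900601 = 949² → right
(132,732,720): 132²+720² = 535824 = 732² → right
(170,154,72): 72²+154² = 28900 = 170² → right
(238,223,141): 141²+223² = 69610 > 56644 = 238² → acute
(360,850,770): 360²+770² = 722500 = 850² → right
(120,126,174): 120²+126² = 30276 = 174² → right
5 of the 6 are right.

5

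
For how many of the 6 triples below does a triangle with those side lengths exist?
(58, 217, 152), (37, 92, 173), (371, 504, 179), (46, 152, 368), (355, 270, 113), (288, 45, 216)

(58,152,217): 58+152 ≤ 217 → not valid
(37,92,173): 37+92 ≤ 173 → not valid
(179,371,504): 179+371 > 504 → valid
(46,152,368): 46+152 ≤ 368 → not valid
(113,270,355): 113+270 > 355 → valid
(45,216,288): 45+216 ≤ 288 → not valid
2 of the 6 triples form a triangle.

2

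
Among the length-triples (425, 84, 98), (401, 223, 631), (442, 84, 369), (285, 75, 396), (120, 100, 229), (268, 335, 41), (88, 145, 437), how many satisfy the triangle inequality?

1

(84,98,425): 84+98 ≤ 425 → not valid
(223,401,631): 223+401 ≤ 631 → not valid
(84,369,442): 84+369 > 442 → valid
(75,285,396): 75+285 ≤ 396 → not valid
(100,120,229): 100+120 ≤ 229 → not valid
(41,268,335): 41+268 ≤ 335 → not valid
(88,145,437): 88+145 ≤ 437 → not valid
1 of the 7 triples forms a triangle.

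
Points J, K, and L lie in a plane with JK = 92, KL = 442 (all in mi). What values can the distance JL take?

By the triangle inequality, |92 − 442| ≤ JL ≤ 92 + 442.

350 ≤ JL ≤ 534 mi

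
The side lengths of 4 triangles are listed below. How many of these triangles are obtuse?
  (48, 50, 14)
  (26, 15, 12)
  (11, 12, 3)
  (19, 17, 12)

(48,50,14): 14²+48² = 2500 = 50² → right
(26,15,12): 12²+15² = 369 < 676 = 26² → obtuse
(11,12,3): 3²+11² = 130 < 144 = 12² → obtuse
(19,17,12): 12²+17² = 433 > 361 = 19² → acute
2 of the 4 are obtuse.

2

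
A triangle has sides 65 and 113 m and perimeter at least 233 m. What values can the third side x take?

55 ≤ x < 178 m

Triangle inequality alone gives 48 < x < 178.
The perimeter condition gives x ≥ 233 − 65 − 113 = 55.
Intersecting the two: 55 ≤ x < 178.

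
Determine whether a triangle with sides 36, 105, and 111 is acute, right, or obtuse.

right

Compare the square of the longest side to the sum of squares of the other two: 36² + 105² = 12321 = 111².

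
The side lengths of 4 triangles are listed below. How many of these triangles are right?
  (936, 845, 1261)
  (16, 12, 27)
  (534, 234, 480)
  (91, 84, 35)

(936,845,1261): 845²+936² = 1590121 = 1261² → right
(16,12,27): 12²+16² = 400 < 729 = 27² → obtuse
(534,234,480): 234²+480² = 285156 = 534² → right
(91,84,35): 35²+84² = 8281 = 91² → right
3 of the 4 are right.

3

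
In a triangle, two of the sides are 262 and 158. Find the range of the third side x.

104 < x < 420

By the triangle inequality, x must be less than 262 + 158 = 420 and greater than |262 − 158| = 104.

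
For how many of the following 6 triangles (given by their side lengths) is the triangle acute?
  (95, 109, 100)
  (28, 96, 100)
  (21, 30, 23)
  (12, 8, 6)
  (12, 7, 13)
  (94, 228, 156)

(95,109,100): 95²+100² = 19025 > 11881 = 109² → acute
(28,96,100): 28²+96² = 10000 = 100² → right
(21,30,23): 21²+23² = 970 > 900 = 30² → acute
(12,8,6): 6²+8² = 100 < 144 = 12² → obtuse
(12,7,13): 7²+12² = 193 > 169 = 13² → acute
(94,228,156): 94²+156² = 33172 < 51984 = 228² → obtuse
3 of the 6 are acute.

3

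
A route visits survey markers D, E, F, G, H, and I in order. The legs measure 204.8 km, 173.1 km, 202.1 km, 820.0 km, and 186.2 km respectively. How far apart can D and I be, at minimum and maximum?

53.8 ≤ DI ≤ 1586.2 km

The maximum is all hops collinear in one direction: 204.8 + 173.1 + 202.1 + 820.0 + 186.2 = 1586.2.
The longest hop is 820.0; the others sum to 766.2. Folding the others back against it leaves at least 820.0 − 766.2 = 53.8.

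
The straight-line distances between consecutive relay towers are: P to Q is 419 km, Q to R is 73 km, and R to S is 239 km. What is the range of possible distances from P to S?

The maximum is all hops collinear in one direction: 419 + 73 + 239 = 731.
The longest hop is 419; the others sum to 312. Folding the others back against it leaves at least 419 − 312 = 107.

107 ≤ PS ≤ 731 km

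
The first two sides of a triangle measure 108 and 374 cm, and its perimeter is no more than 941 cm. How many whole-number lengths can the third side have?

193

Triangle inequality: 266 < x < 482. Perimeter ≤ 941 gives x ≤ 941 − 108 − 374 = 459.
So 266 < x ≤ 459; integers 267 through 459: 193 values.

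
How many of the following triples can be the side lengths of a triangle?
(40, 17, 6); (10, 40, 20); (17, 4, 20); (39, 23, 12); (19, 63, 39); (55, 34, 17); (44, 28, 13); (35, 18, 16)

(6,17,40): 6+17 ≤ 40 → not valid
(10,20,40): 10+20 ≤ 40 → not valid
(4,17,20): 4+17 > 20 → valid
(12,23,39): 12+23 ≤ 39 → not valid
(19,39,63): 19+39 ≤ 63 → not valid
(17,34,55): 17+34 ≤ 55 → not valid
(13,28,44): 13+28 ≤ 44 → not valid
(16,18,35): 16+18 ≤ 35 → not valid
1 of the 8 triples forms a triangle.

1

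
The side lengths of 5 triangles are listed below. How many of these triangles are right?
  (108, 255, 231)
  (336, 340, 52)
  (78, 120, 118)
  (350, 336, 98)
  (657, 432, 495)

4

(108,255,231): 108²+231² = 65025 = 255² → right
(336,340,52): 52²+336² = 115600 = 340² → right
(78,120,118): 78²+118² = 20008 > 14400 = 120² → acute
(350,336,98): 98²+336² = 122500 = 350² → right
(657,432,495): 432²+495² = 431649 = 657² → right
4 of the 5 are right.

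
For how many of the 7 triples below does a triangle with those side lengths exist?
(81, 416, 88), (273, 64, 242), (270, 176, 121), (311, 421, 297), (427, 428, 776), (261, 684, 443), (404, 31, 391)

(81,88,416): 81+88 ≤ 416 → not valid
(64,242,273): 64+242 > 273 → valid
(121,176,270): 121+176 > 270 → valid
(297,311,421): 297+311 > 421 → valid
(427,428,776): 427+428 > 776 → valid
(261,443,684): 261+443 > 684 → valid
(31,391,404): 31+391 > 404 → valid
6 of the 7 triples form a triangle.

6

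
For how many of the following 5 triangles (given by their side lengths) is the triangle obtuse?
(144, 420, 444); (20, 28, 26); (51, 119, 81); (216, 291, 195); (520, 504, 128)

1

(144,420,444): 144²+420² = 197136 = 444² → right
(20,28,26): 20²+26² = 1076 > 784 = 28² → acute
(51,119,81): 51²+81² = 9162 < 14161 = 119² → obtuse
(216,291,195): 195²+216² = 84681 = 291² → right
(520,504,128): 128²+504² = 270400 = 520² → right
1 of the 5 is obtuse.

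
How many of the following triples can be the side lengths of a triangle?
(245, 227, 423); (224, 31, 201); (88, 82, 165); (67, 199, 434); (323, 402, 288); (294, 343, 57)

(227,245,423): 227+245 > 423 → valid
(31,201,224): 31+201 > 224 → valid
(82,88,165): 82+88 > 165 → valid
(67,199,434): 67+199 ≤ 434 → not valid
(288,323,402): 288+323 > 402 → valid
(57,294,343): 57+294 > 343 → valid
5 of the 6 triples form a triangle.

5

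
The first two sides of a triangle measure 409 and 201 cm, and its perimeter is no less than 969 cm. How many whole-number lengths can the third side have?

251

Triangle inequality: 208 < x < 610. Perimeter ≥ 969 gives x ≥ 969 − 409 − 201 = 359.
So 359 ≤ x < 610; integers 359 through 609: 251 values.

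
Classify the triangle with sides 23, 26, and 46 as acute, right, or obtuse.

Compare the square of the longest side to the sum of squares of the other two: 23² + 26² = 1205 < 2116 = 46².

obtuse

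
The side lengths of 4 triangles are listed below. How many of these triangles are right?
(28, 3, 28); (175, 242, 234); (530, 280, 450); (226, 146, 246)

(28,3,28): 3²+28² = 793 > 784 = 28² → acute
(175,242,234): 175²+234² = 85381 > 58564 = 242² → acute
(530,280,450): 280²+450² = 280900 = 530² → right
(226,146,246): 146²+226² = 72392 > 60516 = 246² → acute
1 of the 4 is right.

1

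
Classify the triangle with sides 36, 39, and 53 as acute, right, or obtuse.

acute

Compare the square of the longest side to the sum of squares of the other two: 36² + 39² = 2817 > 2809 = 53².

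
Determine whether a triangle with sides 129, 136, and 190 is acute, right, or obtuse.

obtuse

Compare the square of the longest side to the sum of squares of the other two: 129² + 136² = 35137 < 36100 = 190².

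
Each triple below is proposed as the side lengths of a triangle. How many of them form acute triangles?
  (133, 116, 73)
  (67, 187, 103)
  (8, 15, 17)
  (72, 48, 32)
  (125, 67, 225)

(133,116,73): 73²+116² = 18785 > 17689 = 133² → acute
(67,187,103): 67+103 ≤ 187, not a triangle
(8,15,17): 8²+15² = 289 = 17² → right
(72,48,32): 32²+48² = 3328 < 5184 = 72² → obtuse
(125,67,225): 67+125 ≤ 225, not a triangle
1 of the 5 is acute.

1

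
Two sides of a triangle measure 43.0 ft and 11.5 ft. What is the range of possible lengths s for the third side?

31.5 < s < 54.5

By the triangle inequality, s must be less than 43.0 + 11.5 = 54.5 and greater than |43.0 − 11.5| = 31.5.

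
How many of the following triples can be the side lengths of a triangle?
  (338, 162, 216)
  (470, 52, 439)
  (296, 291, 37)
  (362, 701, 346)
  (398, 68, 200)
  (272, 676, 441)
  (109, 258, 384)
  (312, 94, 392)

6

(162,216,338): 162+216 > 338 → valid
(52,439,470): 52+439 > 470 → valid
(37,291,296): 37+291 > 296 → valid
(346,362,701): 346+362 > 701 → valid
(68,200,398): 68+200 ≤ 398 → not valid
(272,441,676): 272+441 > 676 → valid
(109,258,384): 109+258 ≤ 384 → not valid
(94,312,392): 94+312 > 392 → valid
6 of the 8 triples form a triangle.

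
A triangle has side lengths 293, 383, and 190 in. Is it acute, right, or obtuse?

Compare the square of the longest side to the sum of squares of the other two: 190² + 293² = 121949 < 146689 = 383².

obtuse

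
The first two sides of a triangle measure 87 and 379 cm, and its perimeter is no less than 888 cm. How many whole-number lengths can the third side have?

44

Triangle inequality: 292 < x < 466. Perimeter ≥ 888 gives x ≥ 888 − 87 − 379 = 422.
So 422 ≤ x < 466; integers 422 through 465: 44 values.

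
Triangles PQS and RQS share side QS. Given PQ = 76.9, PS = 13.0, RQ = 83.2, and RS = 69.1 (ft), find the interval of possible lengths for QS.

63.9 < QS < 89.9

From triangle PQS: |76.9 − 13.0| < QS < 76.9 + 13.0, i.e. 63.9 < QS < 89.9.
From triangle RQS: 14.1 < QS < 152.3.
Both must hold, so QS lies in the intersection.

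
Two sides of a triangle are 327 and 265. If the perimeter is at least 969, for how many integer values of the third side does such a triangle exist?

215

Triangle inequality: 62 < x < 592. Perimeter ≥ 969 gives x ≥ 969 − 327 − 265 = 377.
So 377 ≤ x < 592; integers 377 through 591: 215 values.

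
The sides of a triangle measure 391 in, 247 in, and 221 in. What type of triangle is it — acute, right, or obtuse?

Compare the square of the longest side to the sum of squares of the other two: 221² + 247² = 109850 < 152881 = 391².

obtuse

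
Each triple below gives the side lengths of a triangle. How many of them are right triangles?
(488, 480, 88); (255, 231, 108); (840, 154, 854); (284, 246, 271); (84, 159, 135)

4

(488,480,88): 88²+480² = 238144 = 488² → right
(255,231,108): 108²+231² = 65025 = 255² → right
(840,154,854): 154²+840² = 729316 = 854² → right
(284,246,271): 246²+271² = 133957 > 80656 = 284² → acute
(84,159,135): 84²+135² = 25281 = 159² → right
4 of the 5 are right.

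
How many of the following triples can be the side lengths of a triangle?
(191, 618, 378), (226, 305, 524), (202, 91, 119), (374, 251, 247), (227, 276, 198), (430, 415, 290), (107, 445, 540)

6

(191,378,618): 191+378 ≤ 618 → not valid
(226,305,524): 226+305 > 524 → valid
(91,119,202): 91+119 > 202 → valid
(247,251,374): 247+251 > 374 → valid
(198,227,276): 198+227 > 276 → valid
(290,415,430): 290+415 > 430 → valid
(107,445,540): 107+445 > 540 → valid
6 of the 7 triples form a triangle.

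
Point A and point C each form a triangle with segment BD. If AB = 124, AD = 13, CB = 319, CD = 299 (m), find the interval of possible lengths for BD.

From triangle ABD: |124 − 13| < BD < 124 + 13, i.e. 111 < BD < 137.
From triangle CBD: 20 < BD < 618.
Both must hold, so BD lies in the intersection.

111 < BD < 137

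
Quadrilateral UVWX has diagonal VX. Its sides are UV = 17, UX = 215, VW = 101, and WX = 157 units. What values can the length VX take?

From triangle UVX: |17 − 215| < VX < 17 + 215, i.e. 198 < VX < 232.
From triangle WVX: 56 < VX < 258.
Both must hold, so VX lies in the intersection.

198 < VX < 232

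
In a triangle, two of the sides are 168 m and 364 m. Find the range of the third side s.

196 < s < 532 (m)

By the triangle inequality, s must be less than 168 + 364 = 532 and greater than |168 − 364| = 196.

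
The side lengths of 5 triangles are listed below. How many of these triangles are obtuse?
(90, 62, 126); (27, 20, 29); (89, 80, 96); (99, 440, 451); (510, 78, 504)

(90,62,126): 62²+90² = 11944 < 15876 = 126² → obtuse
(27,20,29): 20²+27² = 1129 > 841 = 29² → acute
(89,80,96): 80²+89² = 14321 > 9216 = 96² → acute
(99,440,451): 99²+440² = 203401 = 451² → right
(510,78,504): 78²+504² = 260100 = 510² → right
1 of the 5 is obtuse.

1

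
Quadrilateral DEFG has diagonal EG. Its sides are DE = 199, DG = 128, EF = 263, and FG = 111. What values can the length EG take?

152 < EG < 327

From triangle DEG: |199 − 128| < EG < 199 + 128, i.e. 71 < EG < 327.
From triangle FEG: 152 < EG < 374.
Both must hold, so EG lies in the intersection.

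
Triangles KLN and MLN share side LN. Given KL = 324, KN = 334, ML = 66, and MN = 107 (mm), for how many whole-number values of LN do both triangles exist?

131

From triangle KLN: 10 < LN < 658.
From triangle MLN: 41 < LN < 173.
Intersection: 41 < LN < 173, so integers 42 through 172: 131 values.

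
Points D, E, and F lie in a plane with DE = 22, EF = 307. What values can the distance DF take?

By the triangle inequality, |22 − 307| ≤ DF ≤ 22 + 307.

285 ≤ DF ≤ 329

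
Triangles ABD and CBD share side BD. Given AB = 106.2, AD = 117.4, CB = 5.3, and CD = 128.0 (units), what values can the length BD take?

From triangle ABD: |106.2 − 117.4| < BD < 106.2 + 117.4, i.e. 11.2 < BD < 223.6.
From triangle CBD: 122.7 < BD < 133.3.
Both must hold, so BD lies in the intersection.

122.7 < BD < 133.3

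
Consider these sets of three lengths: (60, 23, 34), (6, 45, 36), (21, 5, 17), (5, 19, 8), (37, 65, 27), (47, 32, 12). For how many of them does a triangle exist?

(23,34,60): 23+34 ≤ 60 → not valid
(6,36,45): 6+36 ≤ 45 → not valid
(5,17,21): 5+17 > 21 → valid
(5,8,19): 5+8 ≤ 19 → not valid
(27,37,65): 27+37 ≤ 65 → not valid
(12,32,47): 12+32 ≤ 47 → not valid
1 of the 6 triples forms a triangle.

1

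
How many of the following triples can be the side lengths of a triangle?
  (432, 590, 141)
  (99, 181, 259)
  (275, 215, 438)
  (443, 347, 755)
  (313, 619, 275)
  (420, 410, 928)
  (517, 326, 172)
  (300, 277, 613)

3

(141,432,590): 141+432 ≤ 590 → not valid
(99,181,259): 99+181 > 259 → valid
(215,275,438): 215+275 > 438 → valid
(347,443,755): 347+443 > 755 → valid
(275,313,619): 275+313 ≤ 619 → not valid
(410,420,928): 410+420 ≤ 928 → not valid
(172,326,517): 172+326 ≤ 517 → not valid
(277,300,613): 277+300 ≤ 613 → not valid
3 of the 8 triples form a triangle.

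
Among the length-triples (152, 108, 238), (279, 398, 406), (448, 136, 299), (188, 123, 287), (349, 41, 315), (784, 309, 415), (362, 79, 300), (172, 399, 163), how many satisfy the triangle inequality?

(108,152,238): 108+152 > 238 → valid
(279,398,406): 279+398 > 406 → valid
(136,299,448): 136+299 ≤ 448 → not valid
(123,188,287): 123+188 > 287 → valid
(41,315,349): 41+315 > 349 → valid
(309,415,784): 309+415 ≤ 784 → not valid
(79,300,362): 79+300 > 362 → valid
(163,172,399): 163+172 ≤ 399 → not valid
5 of the 8 triples form a triangle.

5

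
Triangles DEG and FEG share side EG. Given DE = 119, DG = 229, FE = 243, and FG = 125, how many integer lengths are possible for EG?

From triangle DEG: 110 < EG < 348.
From triangle FEG: 118 < EG < 368.
Intersection: 118 < EG < 348, so integers 119 through 347: 229 values.

229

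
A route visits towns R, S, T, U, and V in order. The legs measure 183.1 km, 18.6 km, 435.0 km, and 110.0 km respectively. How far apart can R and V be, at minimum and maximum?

The maximum is all hops collinear in one direction: 183.1 + 18.6 + 435.0 + 110.0 = 746.7.
The longest hop is 435.0; the others sum to 311.7. Folding the others back against it leaves at least 435.0 − 311.7 = 123.3.

123.3 ≤ RV ≤ 746.7 km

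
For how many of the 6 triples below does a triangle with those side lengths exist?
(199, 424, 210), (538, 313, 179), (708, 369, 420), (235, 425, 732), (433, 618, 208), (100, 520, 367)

2

(199,210,424): 199+210 ≤ 424 → not valid
(179,313,538): 179+313 ≤ 538 → not valid
(369,420,708): 369+420 > 708 → valid
(235,425,732): 235+425 ≤ 732 → not valid
(208,433,618): 208+433 > 618 → valid
(100,367,520): 100+367 ≤ 520 → not valid
2 of the 6 triples form a triangle.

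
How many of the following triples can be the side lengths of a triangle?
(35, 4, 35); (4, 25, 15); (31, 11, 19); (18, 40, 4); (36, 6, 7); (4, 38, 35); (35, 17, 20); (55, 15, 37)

(4,35,35): 4+35 > 35 → valid
(4,15,25): 4+15 ≤ 25 → not valid
(11,19,31): 11+19 ≤ 31 → not valid
(4,18,40): 4+18 ≤ 40 → not valid
(6,7,36): 6+7 ≤ 36 → not valid
(4,35,38): 4+35 > 38 → valid
(17,20,35): 17+20 > 35 → valid
(15,37,55): 15+37 ≤ 55 → not valid
3 of the 8 triples form a triangle.

3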